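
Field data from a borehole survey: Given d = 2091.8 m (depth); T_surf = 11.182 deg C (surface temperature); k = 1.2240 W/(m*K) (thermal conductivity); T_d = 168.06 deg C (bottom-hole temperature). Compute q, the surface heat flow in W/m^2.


Step 1: grad = (T_d - T_surf)/d * 1000 = (168.06 - 11.182)/2091.8 * 1000 = 74.99665 deg C/km
Step 2: q = k * grad / 1000 = 1.224 * 74.99665 / 1000 = 0.091796 W/m^2
q = 0.091796 W/m^2


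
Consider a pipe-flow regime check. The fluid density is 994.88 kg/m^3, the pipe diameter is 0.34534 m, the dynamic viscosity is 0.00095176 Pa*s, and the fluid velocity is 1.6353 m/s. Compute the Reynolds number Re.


Re = rho * vel * D / mu
Re = 994.88 * 1.6353 * 0.34534 / 0.00095176
Re = 5.9032e+05


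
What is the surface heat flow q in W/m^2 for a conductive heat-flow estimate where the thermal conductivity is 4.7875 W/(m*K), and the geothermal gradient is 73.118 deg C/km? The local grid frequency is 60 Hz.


q = k * grad / 1000
q = 4.7875 * 73.118 / 1000
q = 0.35005 W/m^2


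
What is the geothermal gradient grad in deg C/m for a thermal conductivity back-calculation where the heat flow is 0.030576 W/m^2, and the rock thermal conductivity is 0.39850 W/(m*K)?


grad = q / k * 1000
grad = 0.030576 / 0.39850 * 1000
grad = 76.72773 deg C/km
Convert: 76.72773 deg C/km * 0.001 = 0.076728 deg C/m
grad = 0.076728 deg C/m


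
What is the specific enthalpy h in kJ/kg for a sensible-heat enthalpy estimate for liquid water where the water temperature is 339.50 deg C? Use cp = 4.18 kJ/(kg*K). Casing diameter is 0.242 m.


h = cp * T
h = 4.18 * 339.50
h = 1419.1 kJ/kg


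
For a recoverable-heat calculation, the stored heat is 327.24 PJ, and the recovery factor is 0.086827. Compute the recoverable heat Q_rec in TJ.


Q_rec = Q_s * RF
Q_rec = 327.24 * 0.086827
Q_rec = 28.41327 PJ
Convert: 28.41327 PJ * 1000.0 = 28413 TJ
Q_rec = 28413 TJ


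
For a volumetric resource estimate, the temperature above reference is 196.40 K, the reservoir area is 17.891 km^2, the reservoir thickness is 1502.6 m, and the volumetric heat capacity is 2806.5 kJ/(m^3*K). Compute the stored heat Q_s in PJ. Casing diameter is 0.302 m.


Step 1: Vr = A*1e6*hr = 17.891*1e6*1502.6 = 2.688302e+10 m^3
Step 2: Q_s = Vr*rhoc*dT/1e12 = 2.688302e+10*2806.5*196.4/1e12 = 14818 PJ
Q_s = 14818 PJ


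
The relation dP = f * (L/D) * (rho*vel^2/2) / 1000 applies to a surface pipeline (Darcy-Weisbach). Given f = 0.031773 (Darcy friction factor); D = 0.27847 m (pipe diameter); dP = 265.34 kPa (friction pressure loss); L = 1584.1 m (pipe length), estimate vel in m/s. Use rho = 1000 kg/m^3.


vel = sqrt(dP*1000*2*D / (f*L*rho))
vel = sqrt(265.34*1000*2*0.27847 / (0.031773*1584.1*1000))
vel = 1.7135 m/s


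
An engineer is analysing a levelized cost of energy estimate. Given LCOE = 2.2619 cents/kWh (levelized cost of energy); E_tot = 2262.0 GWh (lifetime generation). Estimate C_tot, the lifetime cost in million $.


C_tot = LCOE / 100 * E_tot
C_tot = 2.2619 / 100 * 2262.0
C_tot = 51.164 million $


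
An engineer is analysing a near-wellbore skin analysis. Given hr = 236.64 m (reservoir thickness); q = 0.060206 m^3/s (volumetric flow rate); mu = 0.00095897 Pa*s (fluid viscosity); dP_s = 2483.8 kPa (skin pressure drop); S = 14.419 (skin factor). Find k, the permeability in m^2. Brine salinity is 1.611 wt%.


k = S*q*mu / (2*pi*dP_s*1000*hr)
k = 14.419*0.060206*0.00095897 / (2*pi*2483.8*1000*236.64)
k = 2.2542e-13 m^2


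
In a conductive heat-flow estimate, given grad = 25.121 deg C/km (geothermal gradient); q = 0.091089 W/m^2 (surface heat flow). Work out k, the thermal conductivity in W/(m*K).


k = q * 1000 / grad
k = 0.091089 * 1000 / 25.121
k = 3.6260 W/(m*K)


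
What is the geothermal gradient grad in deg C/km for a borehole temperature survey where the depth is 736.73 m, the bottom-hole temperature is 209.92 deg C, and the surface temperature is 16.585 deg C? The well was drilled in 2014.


grad = (T_d - T_surf) / d * 1000
grad = (209.92 - 16.585) / 736.73 * 1000
grad = 262.42 deg C/km


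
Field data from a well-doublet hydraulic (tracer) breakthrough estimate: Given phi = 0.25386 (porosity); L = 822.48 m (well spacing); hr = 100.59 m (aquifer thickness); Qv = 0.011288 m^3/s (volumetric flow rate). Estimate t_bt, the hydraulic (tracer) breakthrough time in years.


t_bt = pi * hr * phi * L^2 / (3 * Qv) / (365.25*86400)
t_bt = pi * 100.59 * 0.25386 * 822.48^2 / (3 * 0.011288) / (365.25*86400)
t_bt = 50.782 years


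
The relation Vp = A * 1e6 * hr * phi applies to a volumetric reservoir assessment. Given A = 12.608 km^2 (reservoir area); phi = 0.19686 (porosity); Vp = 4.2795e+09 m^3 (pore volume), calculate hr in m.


hr = Vp / (A * 1e6 * phi)
hr = 4.2795e+09 / (12.608 * 1e6 * 0.19686)
hr = 1724.2 m


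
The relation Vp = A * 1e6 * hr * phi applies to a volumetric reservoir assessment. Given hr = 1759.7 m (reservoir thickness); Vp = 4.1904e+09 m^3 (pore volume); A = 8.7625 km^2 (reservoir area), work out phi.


phi = Vp / (A * 1e6 * hr)
phi = 4.1904e+09 / (8.7625 * 1e6 * 1759.7)
phi = 0.27176


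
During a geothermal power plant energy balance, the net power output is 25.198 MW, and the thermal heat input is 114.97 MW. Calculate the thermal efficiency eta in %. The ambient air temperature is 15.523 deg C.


eta = W_net / Q_in * 100
eta = 25.198 / 114.97 * 100
eta = 21.917 %


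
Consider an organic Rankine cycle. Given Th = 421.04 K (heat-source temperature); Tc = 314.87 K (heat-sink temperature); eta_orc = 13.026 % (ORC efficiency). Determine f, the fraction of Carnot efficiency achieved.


f = (eta_orc/100) / (1 - Tc/Th)
f = (13.026/100) / (1 - 314.87/421.04)
f = 0.51657


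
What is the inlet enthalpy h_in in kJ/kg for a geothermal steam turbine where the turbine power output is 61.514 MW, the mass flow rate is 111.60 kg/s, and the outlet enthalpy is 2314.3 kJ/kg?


h_in = h_out + P * 1000 / mdot
h_in = 2314.3 + 61.514 * 1000 / 111.60
h_in = 2865.5 kJ/kg


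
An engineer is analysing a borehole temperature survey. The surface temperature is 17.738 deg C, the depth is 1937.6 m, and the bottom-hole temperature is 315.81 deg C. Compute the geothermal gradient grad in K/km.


grad = (T_d - T_surf) / d * 1000
grad = (315.81 - 17.738) / 1937.6 * 1000
grad = 153.8357 deg C/km
Convert: 153.8357 deg C/km * 1.0 = 153.84 K/km
grad = 153.84 K/km


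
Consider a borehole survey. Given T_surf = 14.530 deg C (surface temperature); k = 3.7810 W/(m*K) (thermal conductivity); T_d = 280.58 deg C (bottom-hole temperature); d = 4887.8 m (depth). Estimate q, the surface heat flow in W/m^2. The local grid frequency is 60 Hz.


Step 1: grad = (T_d - T_surf)/d * 1000 = (280.58 - 14.53)/4887.8 * 1000 = 54.43144 deg C/km
Step 2: q = k * grad / 1000 = 3.781 * 54.43144 / 1000 = 0.20581 W/m^2
q = 0.20581 W/m^2


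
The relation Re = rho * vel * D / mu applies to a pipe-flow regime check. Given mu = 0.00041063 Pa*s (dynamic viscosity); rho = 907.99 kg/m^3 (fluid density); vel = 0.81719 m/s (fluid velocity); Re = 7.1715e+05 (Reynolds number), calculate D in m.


D = Re * mu / (rho * vel)
D = 7.1715e+05 * 0.00041063 / (907.99 * 0.81719)
D = 0.39688 m


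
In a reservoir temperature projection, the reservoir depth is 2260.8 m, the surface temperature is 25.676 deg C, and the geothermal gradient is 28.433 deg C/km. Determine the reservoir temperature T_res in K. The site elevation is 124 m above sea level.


T_res = T_surf + grad * d / 1000
T_res = 25.676 + 28.433 * 2260.8 / 1000
T_res = 89.95733 deg C
Convert to K: 89.95733 + 273.15 = 363.11 K
T_res = 363.11 K


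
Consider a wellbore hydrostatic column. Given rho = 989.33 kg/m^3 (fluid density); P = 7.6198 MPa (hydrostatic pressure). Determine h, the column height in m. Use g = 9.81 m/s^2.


h = P * 1e6 / (g * rho)
h = 7.6198 * 1e6 / (9.81 * 989.33)
h = 785.12 m


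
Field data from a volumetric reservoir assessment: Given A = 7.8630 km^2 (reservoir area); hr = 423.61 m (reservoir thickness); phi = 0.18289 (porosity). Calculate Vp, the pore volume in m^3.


Vp = A * 1e6 * hr * phi
Vp = 7.8630 * 1e6 * 423.61 * 0.18289
Vp = 6.0918e+08 m^3


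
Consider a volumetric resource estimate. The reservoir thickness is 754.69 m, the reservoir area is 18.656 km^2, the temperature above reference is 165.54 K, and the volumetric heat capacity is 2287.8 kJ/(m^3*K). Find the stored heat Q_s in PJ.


Step 1: Vr = A*1e6*hr = 18.656*1e6*754.69 = 1.407950e+10 m^3
Step 2: Q_s = Vr*rhoc*dT/1e12 = 1.407950e+10*2287.8*165.54/1e12 = 5332.2 PJ
Q_s = 5332.2 PJ


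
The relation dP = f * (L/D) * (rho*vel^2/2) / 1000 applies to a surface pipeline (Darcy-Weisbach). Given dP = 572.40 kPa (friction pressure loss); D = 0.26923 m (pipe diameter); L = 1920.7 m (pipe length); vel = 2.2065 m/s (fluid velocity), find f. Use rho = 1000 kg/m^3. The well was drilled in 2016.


f = dP*1000 / ((L/D)*(rho*vel^2/2))
f = 572.40*1000 / ((1920.7/0.26923)*(1000*2.2065^2/2))
f = 0.032960


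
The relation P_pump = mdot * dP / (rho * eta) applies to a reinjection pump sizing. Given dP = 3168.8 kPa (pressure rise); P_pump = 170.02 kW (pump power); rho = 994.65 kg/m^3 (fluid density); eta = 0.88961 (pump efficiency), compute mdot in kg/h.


mdot = P_pump * rho * eta / dP
mdot = 170.02 * 994.65 * 0.88961 / 3168.8
mdot = 47.47611 kg/s
Convert: 47.47611 kg/s * 3600.0 = 1.7091e+05 kg/h
mdot = 1.7091e+05 kg/h


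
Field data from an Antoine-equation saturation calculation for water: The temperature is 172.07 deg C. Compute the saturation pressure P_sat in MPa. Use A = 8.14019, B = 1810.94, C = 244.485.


P_sat = 10^(A - B/(C + T)) / 760 * 0.101325
P_sat = 10^(8.14019 - 1810.94/(244.485 + 172.07)) / 760 * 0.101325
P_sat = 0.82732 MPa


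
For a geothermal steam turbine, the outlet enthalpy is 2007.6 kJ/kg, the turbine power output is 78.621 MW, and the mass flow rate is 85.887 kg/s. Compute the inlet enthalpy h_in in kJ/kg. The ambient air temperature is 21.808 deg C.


h_in = h_out + P * 1000 / mdot
h_in = 2007.6 + 78.621 * 1000 / 85.887
h_in = 2923.0 kJ/kg


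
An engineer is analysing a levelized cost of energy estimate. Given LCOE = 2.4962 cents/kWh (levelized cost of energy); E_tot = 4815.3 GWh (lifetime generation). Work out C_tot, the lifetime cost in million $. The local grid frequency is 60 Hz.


C_tot = LCOE / 100 * E_tot
C_tot = 2.4962 / 100 * 4815.3
C_tot = 120.20 million $


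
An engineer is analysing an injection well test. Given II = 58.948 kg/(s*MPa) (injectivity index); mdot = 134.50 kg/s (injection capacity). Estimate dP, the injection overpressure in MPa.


dP = mdot * 1000 / II
dP = 134.50 * 1000 / 58.948
dP = 2281.672 kPa
Convert: 2281.672 kPa * 0.001 = 2.2817 MPa
dP = 2.2817 MPa


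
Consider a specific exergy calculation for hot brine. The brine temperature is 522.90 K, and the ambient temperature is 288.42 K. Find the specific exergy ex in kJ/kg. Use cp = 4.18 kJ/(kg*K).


ex = cp * ((T_b - T_0) - T_0 * ln(T_b/T_0))
ex = 4.18 * ((522.90 - 288.42) - 288.42 * ln(522.90/288.42))
ex = 262.83 kJ/kg


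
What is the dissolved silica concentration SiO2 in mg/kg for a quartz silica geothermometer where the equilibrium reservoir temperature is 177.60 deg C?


SiO2 = 10^(5.19 - 1309/(T_eq + 273.15))
SiO2 = 10^(5.19 - 1309/(177.60 + 273.15))
SiO2 = 193.18 mg/kg


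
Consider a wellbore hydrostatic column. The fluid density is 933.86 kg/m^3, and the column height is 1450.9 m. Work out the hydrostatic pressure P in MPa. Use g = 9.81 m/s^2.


P = rho * g * h / 1e6
P = 933.86 * 9.81 * 1450.9 / 1e6
P = 13.292 MPa


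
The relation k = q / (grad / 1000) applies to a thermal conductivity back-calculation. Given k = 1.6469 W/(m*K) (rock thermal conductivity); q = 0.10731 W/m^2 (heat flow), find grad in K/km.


grad = q / k * 1000
grad = 0.10731 / 1.6469 * 1000
grad = 65.15878 deg C/km
Convert: 65.15878 deg C/km * 1.0 = 65.159 K/km
grad = 65.159 K/km


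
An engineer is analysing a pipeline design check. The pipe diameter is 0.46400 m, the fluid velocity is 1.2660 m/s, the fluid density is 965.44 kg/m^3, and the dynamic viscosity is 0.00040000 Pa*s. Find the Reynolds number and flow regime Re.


Step 1: Re = rho*vel*D/mu = 965.44*1.266*0.464/0.0004 = 1.4178e+06
Step 2: Re = 1.4178e+06 > 4000, so flow is turbulent.
Re = 1.4178e+06 (turbulent)


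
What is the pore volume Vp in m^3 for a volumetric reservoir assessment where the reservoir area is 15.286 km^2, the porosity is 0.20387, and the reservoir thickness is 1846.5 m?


Vp = A * 1e6 * hr * phi
Vp = 15.286 * 1e6 * 1846.5 * 0.20387
Vp = 5.7544e+09 m^3


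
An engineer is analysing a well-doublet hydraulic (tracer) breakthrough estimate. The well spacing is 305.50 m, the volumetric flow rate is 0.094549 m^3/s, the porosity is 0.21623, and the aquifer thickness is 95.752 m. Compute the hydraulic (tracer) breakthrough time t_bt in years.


t_bt = pi * hr * phi * L^2 / (3 * Qv) / (365.25*86400)
t_bt = pi * 95.752 * 0.21623 * 305.50^2 / (3 * 0.094549) / (365.25*86400)
t_bt = 0.67819 years


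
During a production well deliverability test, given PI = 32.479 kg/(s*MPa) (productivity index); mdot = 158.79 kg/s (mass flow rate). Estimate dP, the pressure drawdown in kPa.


dP = mdot * 1000 / PI
dP = 158.79 * 1000 / 32.479
dP = 4889.0 kPa


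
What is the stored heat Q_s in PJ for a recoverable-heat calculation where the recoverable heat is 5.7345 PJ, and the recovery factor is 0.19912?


Q_s = Q_rec / RF
Q_s = 5.7345 / 0.19912
Q_s = 28.799 PJ


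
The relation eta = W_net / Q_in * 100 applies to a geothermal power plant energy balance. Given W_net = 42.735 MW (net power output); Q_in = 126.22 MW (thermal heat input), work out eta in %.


eta = W_net / Q_in * 100
eta = 42.735 / 126.22 * 100
eta = 33.858 %


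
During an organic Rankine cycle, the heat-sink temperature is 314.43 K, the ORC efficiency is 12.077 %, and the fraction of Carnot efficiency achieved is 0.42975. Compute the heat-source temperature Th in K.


Th = Tc / (1 - (eta_orc/100)/f)
Th = 314.43 / (1 - (12.077/100)/0.42975)
Th = 437.33 K


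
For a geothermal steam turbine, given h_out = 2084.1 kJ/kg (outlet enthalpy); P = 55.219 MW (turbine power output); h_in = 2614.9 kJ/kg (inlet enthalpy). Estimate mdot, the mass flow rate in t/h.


mdot = P * 1000 / (h_in - h_out)
mdot = 55.219 * 1000 / (2614.9 - 2084.1)
mdot = 104.0298 kg/s
Convert: 104.0298 kg/s * 3.6 = 374.51 t/h
mdot = 374.51 t/h


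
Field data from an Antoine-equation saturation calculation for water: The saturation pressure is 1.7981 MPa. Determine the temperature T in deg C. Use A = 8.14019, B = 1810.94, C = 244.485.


T = B / (A - log10(P_sat * 760 / 0.101325)) - C
T = 1810.94 / (8.14019 - log10(1.7981 * 760 / 0.101325)) - 244.485
T = 207.09 deg C


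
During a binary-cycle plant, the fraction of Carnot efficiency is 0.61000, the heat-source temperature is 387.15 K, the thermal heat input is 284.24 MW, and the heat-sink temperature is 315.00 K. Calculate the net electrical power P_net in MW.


Step 1: eta = (1 - Tc/Th)*f = (1 - 315.0/387.15)*0.61 = 0.1136807
Step 2: P_net = eta * Q_in = 0.1136807 * 284.24 = 32.313 MW
P_net = 32.313 MW


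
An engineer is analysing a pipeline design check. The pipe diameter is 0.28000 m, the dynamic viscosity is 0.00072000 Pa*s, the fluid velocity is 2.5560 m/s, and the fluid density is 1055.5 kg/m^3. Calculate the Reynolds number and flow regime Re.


Step 1: Re = rho*vel*D/mu = 1055.5*2.556*0.28/0.00072 = 1.0492e+06
Step 2: Re = 1.0492e+06 > 4000, so flow is turbulent.
Re = 1.0492e+06 (turbulent)


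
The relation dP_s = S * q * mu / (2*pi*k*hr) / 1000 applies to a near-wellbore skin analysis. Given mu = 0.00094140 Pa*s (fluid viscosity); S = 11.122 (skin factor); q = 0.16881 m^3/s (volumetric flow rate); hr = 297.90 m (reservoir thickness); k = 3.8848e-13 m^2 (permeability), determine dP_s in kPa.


dP_s = S * q * mu / (2*pi*k*hr) / 1000
dP_s = 11.122 * 0.16881 * 0.00094140 / (2*pi*3.8848e-13*297.90) / 1000
dP_s = 2430.7 kPa


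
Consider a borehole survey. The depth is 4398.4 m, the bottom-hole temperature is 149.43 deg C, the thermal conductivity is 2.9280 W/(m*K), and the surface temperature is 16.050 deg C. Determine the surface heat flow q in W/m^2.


Step 1: grad = (T_d - T_surf)/d * 1000 = (149.43 - 16.05)/4398.4 * 1000 = 30.32466 deg C/km
Step 2: q = k * grad / 1000 = 2.928 * 30.32466 / 1000 = 0.088791 W/m^2
q = 0.088791 W/m^2


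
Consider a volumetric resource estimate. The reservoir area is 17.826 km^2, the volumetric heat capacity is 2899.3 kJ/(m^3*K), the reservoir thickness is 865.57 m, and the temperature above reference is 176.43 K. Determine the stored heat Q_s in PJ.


Step 1: Vr = A*1e6*hr = 17.826*1e6*865.57 = 1.542965e+10 m^3
Step 2: Q_s = Vr*rhoc*dT/1e12 = 1.542965e+10*2899.3*176.43/1e12 = 7892.6 PJ
Q_s = 7892.6 PJ


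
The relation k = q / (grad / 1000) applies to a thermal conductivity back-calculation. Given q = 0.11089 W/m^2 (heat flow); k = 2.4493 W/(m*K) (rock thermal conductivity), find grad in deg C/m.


grad = q / k * 1000
grad = 0.11089 / 2.4493 * 1000
grad = 45.27416 deg C/km
Convert: 45.27416 deg C/km * 0.001 = 0.045274 deg C/m
grad = 0.045274 deg C/m


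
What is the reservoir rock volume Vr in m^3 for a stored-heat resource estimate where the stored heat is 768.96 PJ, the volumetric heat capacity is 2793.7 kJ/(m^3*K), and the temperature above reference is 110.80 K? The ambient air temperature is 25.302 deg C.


Vr = Q_s * 1e12 / (rhoc * dT)
Vr = 768.96 * 1e12 / (2793.7 * 110.80)
Vr = 2.4842e+09 m^3


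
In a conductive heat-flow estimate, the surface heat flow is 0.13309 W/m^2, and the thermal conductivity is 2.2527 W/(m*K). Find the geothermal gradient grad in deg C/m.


grad = q * 1000 / k
grad = 0.13309 * 1000 / 2.2527
grad = 59.08021 deg C/km
Convert: 59.08021 deg C/km * 0.001 = 0.059080 deg C/m
grad = 0.059080 deg C/m


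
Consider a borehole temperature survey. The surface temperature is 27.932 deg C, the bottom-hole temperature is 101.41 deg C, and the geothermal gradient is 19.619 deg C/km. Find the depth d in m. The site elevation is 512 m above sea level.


d = (T_d - T_surf) / grad * 1000
d = (101.41 - 27.932) / 19.619 * 1000
d = 3745.2 m


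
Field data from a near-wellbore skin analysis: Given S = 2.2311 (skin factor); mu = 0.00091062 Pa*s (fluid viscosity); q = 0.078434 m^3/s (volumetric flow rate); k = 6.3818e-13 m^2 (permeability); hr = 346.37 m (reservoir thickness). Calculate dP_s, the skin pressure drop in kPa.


dP_s = S * q * mu / (2*pi*k*hr) / 1000
dP_s = 2.2311 * 0.078434 * 0.00091062 / (2*pi*6.3818e-13*346.37) / 1000
dP_s = 114.74 kPa


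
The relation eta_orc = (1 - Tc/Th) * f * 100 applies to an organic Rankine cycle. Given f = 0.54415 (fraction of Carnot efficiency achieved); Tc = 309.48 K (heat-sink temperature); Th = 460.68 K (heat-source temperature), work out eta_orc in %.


eta_orc = (1 - Tc/Th) * f * 100
eta_orc = (1 - 309.48/460.68) * 0.54415 * 100
eta_orc = 17.860 %


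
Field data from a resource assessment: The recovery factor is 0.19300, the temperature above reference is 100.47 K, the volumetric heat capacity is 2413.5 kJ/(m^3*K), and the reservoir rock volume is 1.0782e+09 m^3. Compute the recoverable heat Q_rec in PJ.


Step 1: Q_s = Vr*rhoc*dT/1e12 = 1.0782e+09*2413.5*100.47/1e12 = 261.4466 PJ
Step 2: Q_rec = Q_s * RF = 261.4466 * 0.193 = 50.459 PJ
Q_rec = 50.459 PJ


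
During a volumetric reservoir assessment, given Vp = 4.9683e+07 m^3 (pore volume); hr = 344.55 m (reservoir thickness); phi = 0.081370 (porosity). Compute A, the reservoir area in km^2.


A = Vp / (1e6 * hr * phi)
A = 4.9683e+07 / (1e6 * 344.55 * 0.081370)
A = 1.7721 km^2


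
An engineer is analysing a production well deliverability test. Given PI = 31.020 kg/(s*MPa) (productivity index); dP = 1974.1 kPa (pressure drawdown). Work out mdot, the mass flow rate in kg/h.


mdot = PI * dP / 1000
mdot = 31.020 * 1974.1 / 1000
mdot = 61.23658 kg/s
Convert: 61.23658 kg/s * 3600.0 = 2.2045e+05 kg/h
mdot = 2.2045e+05 kg/h


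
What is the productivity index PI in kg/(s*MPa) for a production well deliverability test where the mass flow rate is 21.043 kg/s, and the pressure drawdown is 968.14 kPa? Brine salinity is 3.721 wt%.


PI = mdot * 1000 / dP
PI = 21.043 * 1000 / 968.14
PI = 21.735 kg/(s*MPa)


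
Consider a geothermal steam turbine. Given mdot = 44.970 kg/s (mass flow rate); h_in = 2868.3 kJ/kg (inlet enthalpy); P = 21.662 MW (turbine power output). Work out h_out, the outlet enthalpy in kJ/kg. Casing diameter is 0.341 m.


h_out = h_in - P * 1000 / mdot
h_out = 2868.3 - 21.662 * 1000 / 44.970
h_out = 2386.6 kJ/kg


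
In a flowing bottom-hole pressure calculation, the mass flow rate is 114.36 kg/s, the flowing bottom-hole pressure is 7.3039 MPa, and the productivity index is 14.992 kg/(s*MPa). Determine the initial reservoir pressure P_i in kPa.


P_i = P_wf + mdot / PI
P_i = 7.3039 + 114.36 / 14.992
P_i = 14.93197 MPa
Convert: 14.93197 MPa * 1000.0 = 14932 kPa
P_i = 14932 kPa


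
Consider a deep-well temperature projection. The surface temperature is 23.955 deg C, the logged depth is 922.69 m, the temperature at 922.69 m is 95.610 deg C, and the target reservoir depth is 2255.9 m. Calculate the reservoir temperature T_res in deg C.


Step 1: grad = (T_d1 - T_surf)/d1 * 1000 = (95.61 - 23.955)/922.69 * 1000 = 77.65880 deg C/km
Step 2: T_res = T_surf + grad*d2/1000 = 23.955 + 77.65880*2255.9/1000 = 199.15 deg C
T_res = 199.15 deg C


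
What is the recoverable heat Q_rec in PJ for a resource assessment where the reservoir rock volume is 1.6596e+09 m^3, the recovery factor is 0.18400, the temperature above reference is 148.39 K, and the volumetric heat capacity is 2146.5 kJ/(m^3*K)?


Step 1: Q_s = Vr*rhoc*dT/1e12 = 1.6596e+09*2146.5*148.39/1e12 = 528.6144 PJ
Step 2: Q_rec = Q_s * RF = 528.6144 * 0.184 = 97.265 PJ
Q_rec = 97.265 PJ


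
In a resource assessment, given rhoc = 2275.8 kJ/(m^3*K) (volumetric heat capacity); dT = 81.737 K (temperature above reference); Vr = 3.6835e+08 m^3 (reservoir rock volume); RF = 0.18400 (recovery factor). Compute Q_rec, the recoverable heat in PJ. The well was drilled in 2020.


Step 1: Q_s = Vr*rhoc*dT/1e12 = 3.6835e+08*2275.8*81.737/1e12 = 68.51939 PJ
Step 2: Q_rec = Q_s * RF = 68.51939 * 0.184 = 12.608 PJ
Q_rec = 12.608 PJ


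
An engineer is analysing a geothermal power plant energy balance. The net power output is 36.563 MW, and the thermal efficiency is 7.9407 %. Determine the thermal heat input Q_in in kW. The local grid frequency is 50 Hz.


Q_in = W_net / (eta / 100)
Q_in = 36.563 / (7.9407 / 100)
Q_in = 460.4506 MW
Convert: 460.4506 MW * 1000.0 = 4.6045e+05 kW
Q_in = 4.6045e+05 kW


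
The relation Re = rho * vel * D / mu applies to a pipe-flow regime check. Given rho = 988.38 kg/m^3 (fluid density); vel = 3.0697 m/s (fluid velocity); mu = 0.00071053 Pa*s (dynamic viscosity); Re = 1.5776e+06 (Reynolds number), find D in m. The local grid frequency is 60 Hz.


D = Re * mu / (rho * vel)
D = 1.5776e+06 * 0.00071053 / (988.38 * 3.0697)
D = 0.36945 m


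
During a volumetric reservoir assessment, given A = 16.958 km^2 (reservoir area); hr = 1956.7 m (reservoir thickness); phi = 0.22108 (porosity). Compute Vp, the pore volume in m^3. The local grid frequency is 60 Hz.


Vp = A * 1e6 * hr * phi
Vp = 16.958 * 1e6 * 1956.7 * 0.22108
Vp = 7.3358e+09 m^3


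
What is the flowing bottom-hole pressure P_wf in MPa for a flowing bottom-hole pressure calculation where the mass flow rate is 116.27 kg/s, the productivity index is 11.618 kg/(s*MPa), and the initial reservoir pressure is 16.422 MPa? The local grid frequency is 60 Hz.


P_wf = P_i - mdot / PI
P_wf = 16.422 - 116.27 / 11.618
P_wf = 6.4143 MPa


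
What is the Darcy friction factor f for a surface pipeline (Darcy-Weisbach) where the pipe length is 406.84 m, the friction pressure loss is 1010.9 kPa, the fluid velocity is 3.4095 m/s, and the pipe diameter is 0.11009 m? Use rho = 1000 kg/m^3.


f = dP*1000 / ((L/D)*(rho*vel^2/2))
f = 1010.9*1000 / ((406.84/0.11009)*(1000*3.4095^2/2))
f = 0.047063


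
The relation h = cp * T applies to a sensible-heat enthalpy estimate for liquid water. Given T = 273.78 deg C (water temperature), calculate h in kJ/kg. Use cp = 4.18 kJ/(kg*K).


h = cp * T
h = 4.18 * 273.78
h = 1144.4 kJ/kg


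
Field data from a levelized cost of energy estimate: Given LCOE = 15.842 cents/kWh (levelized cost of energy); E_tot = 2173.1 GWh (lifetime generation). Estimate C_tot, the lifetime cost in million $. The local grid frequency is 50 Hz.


C_tot = LCOE / 100 * E_tot
C_tot = 15.842 / 100 * 2173.1
C_tot = 344.26 million $


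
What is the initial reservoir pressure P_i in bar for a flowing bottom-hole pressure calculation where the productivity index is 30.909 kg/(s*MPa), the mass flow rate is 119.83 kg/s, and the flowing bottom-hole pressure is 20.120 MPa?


P_i = P_wf + mdot / PI
P_i = 20.120 + 119.83 / 30.909
P_i = 23.99686 MPa
Convert: 23.99686 MPa * 10.0 = 239.97 bar
P_i = 239.97 bar


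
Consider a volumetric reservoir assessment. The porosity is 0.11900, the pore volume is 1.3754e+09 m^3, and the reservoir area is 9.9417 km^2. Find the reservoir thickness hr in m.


hr = Vp / (A * 1e6 * phi)
hr = 1.3754e+09 / (9.9417 * 1e6 * 0.11900)
hr = 1162.6 m


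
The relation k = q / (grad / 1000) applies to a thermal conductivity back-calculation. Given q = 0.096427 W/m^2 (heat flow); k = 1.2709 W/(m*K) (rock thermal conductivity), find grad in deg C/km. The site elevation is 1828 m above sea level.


grad = q / k * 1000
grad = 0.096427 / 1.2709 * 1000
grad = 75.873 deg C/km


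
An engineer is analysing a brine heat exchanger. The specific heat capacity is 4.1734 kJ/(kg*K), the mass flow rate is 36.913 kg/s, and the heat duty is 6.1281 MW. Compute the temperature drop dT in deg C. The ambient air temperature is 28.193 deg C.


dT = Q * 1000 / (mdot * cp)
dT = 6.1281 * 1000 / (36.913 * 4.1734)
dT = 39.77924 K
Convert (temperature difference, 1 K = 1 deg C): 39.77924 K = 39.77924 deg C
dT = 39.779 deg C


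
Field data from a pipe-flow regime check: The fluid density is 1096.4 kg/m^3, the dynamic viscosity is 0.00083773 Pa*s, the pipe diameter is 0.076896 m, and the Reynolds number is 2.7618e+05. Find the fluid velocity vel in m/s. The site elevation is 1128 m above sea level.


vel = Re * mu / (rho * D)
vel = 2.7618e+05 * 0.00083773 / (1096.4 * 0.076896)
vel = 2.7442 m/s


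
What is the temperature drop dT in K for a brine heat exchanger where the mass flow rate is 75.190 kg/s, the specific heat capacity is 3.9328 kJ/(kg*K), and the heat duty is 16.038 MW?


dT = Q * 1000 / (mdot * cp)
dT = 16.038 * 1000 / (75.190 * 3.9328)
dT = 54.236 K


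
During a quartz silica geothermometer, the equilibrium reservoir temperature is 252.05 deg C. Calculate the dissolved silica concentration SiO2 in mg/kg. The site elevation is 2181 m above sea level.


SiO2 = 10^(5.19 - 1309/(T_eq + 273.15))
SiO2 = 10^(5.19 - 1309/(252.05 + 273.15))
SiO2 = 498.44 mg/kg


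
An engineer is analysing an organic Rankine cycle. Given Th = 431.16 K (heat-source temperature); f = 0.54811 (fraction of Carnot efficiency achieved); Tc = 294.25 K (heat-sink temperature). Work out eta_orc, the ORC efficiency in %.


eta_orc = (1 - Tc/Th) * f * 100
eta_orc = (1 - 294.25/431.16) * 0.54811 * 100
eta_orc = 17.405 %


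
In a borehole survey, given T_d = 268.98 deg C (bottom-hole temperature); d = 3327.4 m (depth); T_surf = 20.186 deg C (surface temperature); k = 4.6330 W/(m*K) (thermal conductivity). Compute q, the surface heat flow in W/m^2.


Step 1: grad = (T_d - T_surf)/d * 1000 = (268.98 - 20.186)/3327.4 * 1000 = 74.77129 deg C/km
Step 2: q = k * grad / 1000 = 4.633 * 74.77129 / 1000 = 0.34642 W/m^2
q = 0.34642 W/m^2


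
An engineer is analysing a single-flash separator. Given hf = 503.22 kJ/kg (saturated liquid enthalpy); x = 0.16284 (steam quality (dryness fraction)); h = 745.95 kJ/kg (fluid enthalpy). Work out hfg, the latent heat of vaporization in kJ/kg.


hfg = (h - hf) / x
hfg = (745.95 - 503.22) / 0.16284
hfg = 1490.6 kJ/kg


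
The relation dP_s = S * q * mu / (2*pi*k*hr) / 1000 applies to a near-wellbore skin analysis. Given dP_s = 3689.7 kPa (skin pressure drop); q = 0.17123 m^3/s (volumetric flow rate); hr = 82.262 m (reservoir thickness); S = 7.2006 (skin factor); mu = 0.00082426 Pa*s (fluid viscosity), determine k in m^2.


k = S*q*mu / (2*pi*dP_s*1000*hr)
k = 7.2006*0.17123*0.00082426 / (2*pi*3689.7*1000*82.262)
k = 5.3290e-13 m^2


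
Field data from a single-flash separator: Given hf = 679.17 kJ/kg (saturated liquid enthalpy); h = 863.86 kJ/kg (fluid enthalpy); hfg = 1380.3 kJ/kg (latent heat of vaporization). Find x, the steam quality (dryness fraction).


x = (h - hf) / hfg
x = (863.86 - 679.17) / 1380.3
x = 0.13380


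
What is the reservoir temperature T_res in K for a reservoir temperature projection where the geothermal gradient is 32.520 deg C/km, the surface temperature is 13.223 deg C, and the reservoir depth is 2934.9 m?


T_res = T_surf + grad * d / 1000
T_res = 13.223 + 32.520 * 2934.9 / 1000
T_res = 108.6659 deg C
Convert to K: 108.6659 + 273.15 = 381.82 K
T_res = 381.82 K


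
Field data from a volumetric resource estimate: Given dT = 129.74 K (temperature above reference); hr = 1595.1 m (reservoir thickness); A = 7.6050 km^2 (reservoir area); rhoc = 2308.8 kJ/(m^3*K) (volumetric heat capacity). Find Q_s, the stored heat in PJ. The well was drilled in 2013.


Step 1: Vr = A*1e6*hr = 7.605*1e6*1595.1 = 1.213074e+10 m^3
Step 2: Q_s = Vr*rhoc*dT/1e12 = 1.213074e+10*2308.8*129.74/1e12 = 3633.7 PJ
Q_s = 3633.7 PJ


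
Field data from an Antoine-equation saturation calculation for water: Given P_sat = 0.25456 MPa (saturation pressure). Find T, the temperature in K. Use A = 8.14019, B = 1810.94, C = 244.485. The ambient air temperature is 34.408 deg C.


T = B / (A - log10(P_sat * 760 / 0.101325)) - C
T = 1810.94 / (8.14019 - log10(0.25456 * 760 / 0.101325)) - 244.485
T = 128.1899 deg C
Convert to K: 128.1899 + 273.15 = 401.34 K
T = 401.34 K


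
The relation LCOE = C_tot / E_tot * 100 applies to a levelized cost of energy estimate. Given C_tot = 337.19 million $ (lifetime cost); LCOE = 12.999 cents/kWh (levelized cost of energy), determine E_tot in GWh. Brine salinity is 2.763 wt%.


E_tot = C_tot / LCOE * 100
E_tot = 337.19 / 12.999 * 100
E_tot = 2594.0 GWh


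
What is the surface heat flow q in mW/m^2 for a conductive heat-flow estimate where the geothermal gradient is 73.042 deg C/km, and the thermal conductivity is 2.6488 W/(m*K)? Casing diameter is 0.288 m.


q = k * grad / 1000
q = 2.6488 * 73.042 / 1000
q = 0.1934736 W/m^2
Convert: 0.1934736 W/m^2 * 1000.0 = 193.47 mW/m^2
q = 193.47 mW/m^2


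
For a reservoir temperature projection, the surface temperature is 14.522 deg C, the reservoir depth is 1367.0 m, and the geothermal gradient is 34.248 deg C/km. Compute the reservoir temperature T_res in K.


T_res = T_surf + grad * d / 1000
T_res = 14.522 + 34.248 * 1367.0 / 1000
T_res = 61.33902 deg C
Convert to K: 61.33902 + 273.15 = 334.49 K
T_res = 334.49 K


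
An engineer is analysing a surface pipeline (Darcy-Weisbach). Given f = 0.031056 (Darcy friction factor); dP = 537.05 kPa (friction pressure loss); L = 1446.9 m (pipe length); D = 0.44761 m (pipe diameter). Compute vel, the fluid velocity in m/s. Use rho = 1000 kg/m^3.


vel = sqrt(dP*1000*2*D / (f*L*rho))
vel = sqrt(537.05*1000*2*0.44761 / (0.031056*1446.9*1000))
vel = 3.2710 m/s


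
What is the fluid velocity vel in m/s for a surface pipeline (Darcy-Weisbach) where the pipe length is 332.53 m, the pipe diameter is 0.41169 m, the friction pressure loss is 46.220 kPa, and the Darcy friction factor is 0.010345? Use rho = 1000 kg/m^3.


vel = sqrt(dP*1000*2*D / (f*L*rho))
vel = sqrt(46.220*1000*2*0.41169 / (0.010345*332.53*1000))
vel = 3.3261 m/s


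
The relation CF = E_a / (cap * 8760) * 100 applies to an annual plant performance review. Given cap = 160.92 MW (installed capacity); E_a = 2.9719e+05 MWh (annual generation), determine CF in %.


CF = E_a / (cap * 8760) * 100
CF = 2.9719e+05 / (160.92 * 8760) * 100
CF = 21.082 %


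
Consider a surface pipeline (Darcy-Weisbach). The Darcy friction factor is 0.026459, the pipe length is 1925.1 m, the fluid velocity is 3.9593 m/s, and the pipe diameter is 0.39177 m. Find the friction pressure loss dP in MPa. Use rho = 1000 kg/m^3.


dP = f * (L/D) * (rho*vel^2/2) / 1000
dP = 0.026459 * (1925.1/0.39177) * (1000*3.9593^2/2) / 1000
dP = 1019.066 kPa
Convert: 1019.066 kPa * 0.001 = 1.0191 MPa
dP = 1.0191 MPa


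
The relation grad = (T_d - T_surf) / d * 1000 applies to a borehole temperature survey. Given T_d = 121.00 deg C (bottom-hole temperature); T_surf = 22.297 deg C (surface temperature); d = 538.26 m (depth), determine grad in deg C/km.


grad = (T_d - T_surf) / d * 1000
grad = (121.00 - 22.297) / 538.26 * 1000
grad = 183.37 deg C/km


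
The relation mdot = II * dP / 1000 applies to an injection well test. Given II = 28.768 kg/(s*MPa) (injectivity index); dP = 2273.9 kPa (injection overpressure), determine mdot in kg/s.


mdot = II * dP / 1000
mdot = 28.768 * 2273.9 / 1000
mdot = 65.416 kg/s


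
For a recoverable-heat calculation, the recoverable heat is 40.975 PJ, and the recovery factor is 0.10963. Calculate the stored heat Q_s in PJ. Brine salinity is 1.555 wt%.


Q_s = Q_rec / RF
Q_s = 40.975 / 0.10963
Q_s = 373.76 PJ


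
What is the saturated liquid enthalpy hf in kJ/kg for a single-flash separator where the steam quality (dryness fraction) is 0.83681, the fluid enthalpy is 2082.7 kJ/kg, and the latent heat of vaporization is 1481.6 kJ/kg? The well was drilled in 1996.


hf = h - x * hfg
hf = 2082.7 - 0.83681 * 1481.6
hf = 842.88 kJ/kg


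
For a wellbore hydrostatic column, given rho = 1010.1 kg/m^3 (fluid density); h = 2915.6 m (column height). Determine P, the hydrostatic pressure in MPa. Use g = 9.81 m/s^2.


P = rho * g * h / 1e6
P = 1010.1 * 9.81 * 2915.6 / 1e6
P = 28.891 MPa


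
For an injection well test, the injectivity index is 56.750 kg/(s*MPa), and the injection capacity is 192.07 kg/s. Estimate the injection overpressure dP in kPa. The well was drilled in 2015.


dP = mdot * 1000 / II
dP = 192.07 * 1000 / 56.750
dP = 3384.5 kPa


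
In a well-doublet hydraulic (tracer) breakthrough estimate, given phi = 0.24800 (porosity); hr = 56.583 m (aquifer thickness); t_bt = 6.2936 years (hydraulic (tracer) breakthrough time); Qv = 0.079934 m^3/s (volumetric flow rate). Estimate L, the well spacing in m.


L = sqrt(t_bt*365.25*86400*3*Qv / (pi*hr*phi))
L = sqrt(6.2936*365.25*86400*3*0.079934 / (pi*56.583*0.24800))
L = 1039.4 m


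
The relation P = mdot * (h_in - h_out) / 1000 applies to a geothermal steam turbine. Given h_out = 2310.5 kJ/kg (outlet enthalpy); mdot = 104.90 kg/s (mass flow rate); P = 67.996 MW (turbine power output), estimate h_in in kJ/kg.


h_in = h_out + P * 1000 / mdot
h_in = 2310.5 + 67.996 * 1000 / 104.90
h_in = 2958.7 kJ/kg


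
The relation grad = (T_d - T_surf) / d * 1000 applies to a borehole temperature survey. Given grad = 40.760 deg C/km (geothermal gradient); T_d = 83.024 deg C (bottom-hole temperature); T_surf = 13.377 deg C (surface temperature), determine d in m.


d = (T_d - T_surf) / grad * 1000
d = (83.024 - 13.377) / 40.760 * 1000
d = 1708.7 m


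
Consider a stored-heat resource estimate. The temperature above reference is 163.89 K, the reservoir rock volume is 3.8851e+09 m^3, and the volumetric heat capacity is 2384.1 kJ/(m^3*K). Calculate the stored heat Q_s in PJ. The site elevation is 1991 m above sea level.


Q_s = Vr * rhoc * dT / 1e12
Q_s = 3.8851e+09 * 2384.1 * 163.89 / 1e12
Q_s = 1518.0 PJ


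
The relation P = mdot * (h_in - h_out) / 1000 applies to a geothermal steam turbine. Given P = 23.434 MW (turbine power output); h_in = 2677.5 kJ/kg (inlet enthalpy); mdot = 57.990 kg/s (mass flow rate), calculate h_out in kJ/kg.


h_out = h_in - P * 1000 / mdot
h_out = 2677.5 - 23.434 * 1000 / 57.990
h_out = 2273.4 kJ/kg


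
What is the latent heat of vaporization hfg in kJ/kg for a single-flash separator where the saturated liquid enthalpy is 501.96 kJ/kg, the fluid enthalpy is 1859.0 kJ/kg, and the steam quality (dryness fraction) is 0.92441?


hfg = (h - hf) / x
hfg = (1859.0 - 501.96) / 0.92441
hfg = 1468.0 kJ/kg


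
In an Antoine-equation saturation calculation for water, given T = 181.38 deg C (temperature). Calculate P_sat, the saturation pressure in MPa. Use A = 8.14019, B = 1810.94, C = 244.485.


P_sat = 10^(A - B/(C + T)) / 760 * 0.101325
P_sat = 10^(8.14019 - 1810.94/(244.485 + 181.38)) / 760 * 0.101325
P_sat = 1.0297 MPa


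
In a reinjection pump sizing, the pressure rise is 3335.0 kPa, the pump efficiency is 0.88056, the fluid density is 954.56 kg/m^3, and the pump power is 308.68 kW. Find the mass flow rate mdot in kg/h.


mdot = P_pump * rho * eta / dP
mdot = 308.68 * 954.56 * 0.88056 / 3335.0
mdot = 77.79915 kg/s
Convert: 77.79915 kg/s * 3600.0 = 2.8008e+05 kg/h
mdot = 2.8008e+05 kg/h


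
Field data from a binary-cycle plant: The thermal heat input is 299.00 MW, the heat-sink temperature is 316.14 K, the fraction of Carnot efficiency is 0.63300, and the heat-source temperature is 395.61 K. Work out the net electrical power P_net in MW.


Step 1: eta = (1 - Tc/Th)*f = (1 - 316.14/395.61)*0.633 = 0.1271568
Step 2: P_net = eta * Q_in = 0.1271568 * 299.0 = 38.020 MW
P_net = 38.020 MW


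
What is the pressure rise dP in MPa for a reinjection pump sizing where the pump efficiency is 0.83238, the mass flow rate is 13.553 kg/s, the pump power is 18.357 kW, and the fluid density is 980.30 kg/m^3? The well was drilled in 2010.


dP = P_pump * rho * eta / mdot
dP = 18.357 * 980.30 * 0.83238 / 13.553
dP = 1105.215 kPa
Convert: 1105.215 kPa * 0.001 = 1.1052 MPa
dP = 1.1052 MPa


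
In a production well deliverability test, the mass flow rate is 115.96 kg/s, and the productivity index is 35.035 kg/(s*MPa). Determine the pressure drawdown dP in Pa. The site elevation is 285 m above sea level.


dP = mdot * 1000 / PI
dP = 115.96 * 1000 / 35.035
dP = 3309.833 kPa
Convert: 3309.833 kPa * 1000.0 = 3.3098e+06 Pa
dP = 3.3098e+06 Pa


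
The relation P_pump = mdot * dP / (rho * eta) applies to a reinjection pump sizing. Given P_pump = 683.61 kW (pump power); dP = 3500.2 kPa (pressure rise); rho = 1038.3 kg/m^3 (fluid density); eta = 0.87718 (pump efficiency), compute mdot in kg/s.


mdot = P_pump * rho * eta / dP
mdot = 683.61 * 1038.3 * 0.87718 / 3500.2
mdot = 177.88 kg/s


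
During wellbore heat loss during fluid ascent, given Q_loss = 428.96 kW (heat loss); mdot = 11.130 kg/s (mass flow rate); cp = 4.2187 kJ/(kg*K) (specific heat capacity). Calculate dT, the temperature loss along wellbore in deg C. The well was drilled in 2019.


dT = Q_loss / (mdot * cp)
dT = 428.96 / (11.130 * 4.2187)
dT = 9.135724 K
Convert (temperature difference, 1 K = 1 deg C): 9.135724 K = 9.135724 deg C
dT = 9.1357 deg C


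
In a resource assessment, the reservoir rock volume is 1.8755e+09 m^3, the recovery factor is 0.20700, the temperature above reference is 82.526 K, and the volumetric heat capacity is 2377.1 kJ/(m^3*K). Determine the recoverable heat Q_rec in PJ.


Step 1: Q_s = Vr*rhoc*dT/1e12 = 1.8755e+09*2377.1*82.526/1e12 = 367.9216 PJ
Step 2: Q_rec = Q_s * RF = 367.9216 * 0.207 = 76.160 PJ
Q_rec = 76.160 PJ


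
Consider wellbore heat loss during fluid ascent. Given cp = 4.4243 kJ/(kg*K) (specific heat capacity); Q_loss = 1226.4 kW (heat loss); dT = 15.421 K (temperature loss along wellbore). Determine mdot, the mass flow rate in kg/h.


mdot = Q_loss / (cp * dT)
mdot = 1226.4 / (4.4243 * 15.421)
mdot = 17.97525 kg/s
Convert: 17.97525 kg/s * 3600.0 = 64711 kg/h
mdot = 64711 kg/h
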